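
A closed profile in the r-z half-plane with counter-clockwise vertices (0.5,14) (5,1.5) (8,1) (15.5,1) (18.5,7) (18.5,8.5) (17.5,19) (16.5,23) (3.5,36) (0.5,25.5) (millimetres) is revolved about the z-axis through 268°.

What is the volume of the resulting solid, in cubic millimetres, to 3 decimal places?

Profile (r,z), 10 vertices: (0.5,14) (5,1.5) (8,1) (15.5,1) (18.5,7) (18.5,8.5) (17.5,19) (16.5,23) (3.5,36) (0.5,25.5)
edge 0: (0.5,14)→(5,1.5)  cross = 0.5·1.5 − 5·14 = -69.2500; (r_i+r_j)·cross = 5.5·-69.2500 = -380.8750
edge 1: (5,1.5)→(8,1)  cross = 5·1 − 8·1.5 = -7.0000; (r_i+r_j)·cross = 13·-7.0000 = -91.0000
edge 2: (8,1)→(15.5,1)  cross = 8·1 − 15.5·1 = -7.5000; (r_i+r_j)·cross = 23.5·-7.5000 = -176.2500
edge 3: (15.5,1)→(18.5,7)  cross = 15.5·7 − 18.5·1 = 90.0000; (r_i+r_j)·cross = 34·90.0000 = 3060.0000
edge 4: (18.5,7)→(18.5,8.5)  cross = 18.5·8.5 − 18.5·7 = 27.7500; (r_i+r_j)·cross = 37·27.7500 = 1026.7500
edge 5: (18.5,8.5)→(17.5,19)  cross = 18.5·19 − 17.5·8.5 = 202.7500; (r_i+r_j)·cross = 36·202.7500 = 7299.0000
edge 6: (17.5,19)→(16.5,23)  cross = 17.5·23 − 16.5·19 = 89.0000; (r_i+r_j)·cross = 34·89.0000 = 3026.0000
edge 7: (16.5,23)→(3.5,36)  cross = 16.5·36 − 3.5·23 = 513.5000; (r_i+r_j)·cross = 20·513.5000 = 10270.0000
edge 8: (3.5,36)→(0.5,25.5)  cross = 3.5·25.5 − 0.5·36 = 71.2500; (r_i+r_j)·cross = 4·71.2500 = 285.0000
edge 9: (0.5,25.5)→(0.5,14)  cross = 0.5·14 − 0.5·25.5 = -5.7500; (r_i+r_j)·cross = 1·-5.7500 = -5.7500
Σcross = 904.7500 → A = |Σcross|/2 = 452.3750 mm²
Σ(r_i+r_j)·cross = 24312.8750 → first moment M = |Σ|/6 = 4052.1458
R_c = M/A = 4052.1458/452.3750 = 8.9575 mm
θ = 268° = 4.677482 rad
V = θ·R_c·A = 4.677482·8.9575·452.3750 = 18953.841 mm³

Volume = 18953.841 mm³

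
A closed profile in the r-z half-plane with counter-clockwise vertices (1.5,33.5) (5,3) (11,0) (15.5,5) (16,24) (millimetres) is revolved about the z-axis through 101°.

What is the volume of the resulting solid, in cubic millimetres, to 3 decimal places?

Profile (r,z), 5 vertices: (1.5,33.5) (5,3) (11,0) (15.5,5) (16,24)
edge 0: (1.5,33.5)→(5,3)  cross = 1.5·3 − 5·33.5 = -163.0000; (r_i+r_j)·cross = 6.5·-163.0000 = -1059.5000
edge 1: (5,3)→(11,0)  cross = 5·0 − 11·3 = -33.0000; (r_i+r_j)·cross = 16·-33.0000 = -528.0000
edge 2: (11,0)→(15.5,5)  cross = 11·5 − 15.5·0 = 55.0000; (r_i+r_j)·cross = 26.5·55.0000 = 1457.5000
edge 3: (15.5,5)→(16,24)  cross = 15.5·24 − 16·5 = 292.0000; (r_i+r_j)·cross = 31.5·292.0000 = 9198.0000
edge 4: (16,24)→(1.5,33.5)  cross = 16·33.5 − 1.5·24 = 500.0000; (r_i+r_j)·cross = 17.5·500.0000 = 8750.0000
Σcross = 651.0000 → A = |Σcross|/2 = 325.5000 mm²
Σ(r_i+r_j)·cross = 17818.0000 → first moment M = |Σ|/6 = 2969.6667
R_c = M/A = 2969.6667/325.5000 = 9.1234 mm
θ = 101° = 1.762783 rad
V = θ·R_c·A = 1.762783·9.1234·325.5000 = 5234.877 mm³

Volume = 5234.877 mm³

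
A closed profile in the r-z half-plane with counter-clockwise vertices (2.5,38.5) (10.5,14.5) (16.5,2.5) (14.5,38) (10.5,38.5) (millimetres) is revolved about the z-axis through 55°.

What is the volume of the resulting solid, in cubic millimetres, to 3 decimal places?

Volume = 2521.979 mm³

Profile (r,z), 5 vertices: (2.5,38.5) (10.5,14.5) (16.5,2.5) (14.5,38) (10.5,38.5)
edge 0: (2.5,38.5)→(10.5,14.5)  cross = 2.5·14.5 − 10.5·38.5 = -368.0000; (r_i+r_j)·cross = 13·-368.0000 = -4784.0000
edge 1: (10.5,14.5)→(16.5,2.5)  cross = 10.5·2.5 − 16.5·14.5 = -213.0000; (r_i+r_j)·cross = 27·-213.0000 = -5751.0000
edge 2: (16.5,2.5)→(14.5,38)  cross = 16.5·38 − 14.5·2.5 = 590.7500; (r_i+r_j)·cross = 31·590.7500 = 18313.2500
edge 3: (14.5,38)→(10.5,38.5)  cross = 14.5·38.5 − 10.5·38 = 159.2500; (r_i+r_j)·cross = 25·159.2500 = 3981.2500
edge 4: (10.5,38.5)→(2.5,38.5)  cross = 10.5·38.5 − 2.5·38.5 = 308.0000; (r_i+r_j)·cross = 13·308.0000 = 4004.0000
Σcross = 477.0000 → A = |Σcross|/2 = 238.5000 mm²
Σ(r_i+r_j)·cross = 15763.5000 → first moment M = |Σ|/6 = 2627.2500
R_c = M/A = 2627.2500/238.5000 = 11.0157 mm
θ = 55° = 0.959931 rad
V = θ·R_c·A = 0.959931·11.0157·238.5000 = 2521.979 mm³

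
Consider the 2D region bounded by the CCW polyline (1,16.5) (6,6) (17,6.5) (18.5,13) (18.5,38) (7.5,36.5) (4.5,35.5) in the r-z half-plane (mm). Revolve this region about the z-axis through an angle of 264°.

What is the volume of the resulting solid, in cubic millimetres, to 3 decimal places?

Profile (r,z), 7 vertices: (1,16.5) (6,6) (17,6.5) (18.5,13) (18.5,38) (7.5,36.5) (4.5,35.5)
edge 0: (1,16.5)→(6,6)  cross = 1·6 − 6·16.5 = -93.0000; (r_i+r_j)·cross = 7·-93.0000 = -651.0000
edge 1: (6,6)→(17,6.5)  cross = 6·6.5 − 17·6 = -63.0000; (r_i+r_j)·cross = 23·-63.0000 = -1449.0000
edge 2: (17,6.5)→(18.5,13)  cross = 17·13 − 18.5·6.5 = 100.7500; (r_i+r_j)·cross = 35.5·100.7500 = 3576.6250
edge 3: (18.5,13)→(18.5,38)  cross = 18.5·38 − 18.5·13 = 462.5000; (r_i+r_j)·cross = 37·462.5000 = 17112.5000
edge 4: (18.5,38)→(7.5,36.5)  cross = 18.5·36.5 − 7.5·38 = 390.2500; (r_i+r_j)·cross = 26·390.2500 = 10146.5000
edge 5: (7.5,36.5)→(4.5,35.5)  cross = 7.5·35.5 − 4.5·36.5 = 102.0000; (r_i+r_j)·cross = 12·102.0000 = 1224.0000
edge 6: (4.5,35.5)→(1,16.5)  cross = 4.5·16.5 − 1·35.5 = 38.7500; (r_i+r_j)·cross = 5.5·38.7500 = 213.1250
Σcross = 938.2500 → A = |Σcross|/2 = 469.1250 mm²
Σ(r_i+r_j)·cross = 30172.7500 → first moment M = |Σ|/6 = 5028.7917
R_c = M/A = 5028.7917/469.1250 = 10.7195 mm
θ = 264° = 4.607669 rad
V = θ·R_c·A = 4.607669·10.7195·469.1250 = 23171.009 mm³

Volume = 23171.009 mm³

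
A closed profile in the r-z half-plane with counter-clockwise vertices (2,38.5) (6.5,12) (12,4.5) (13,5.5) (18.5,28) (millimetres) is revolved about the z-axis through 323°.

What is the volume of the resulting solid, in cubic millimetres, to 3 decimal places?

Volume = 16776.473 mm³

Profile (r,z), 5 vertices: (2,38.5) (6.5,12) (12,4.5) (13,5.5) (18.5,28)
edge 0: (2,38.5)→(6.5,12)  cross = 2·12 − 6.5·38.5 = -226.2500; (r_i+r_j)·cross = 8.5·-226.2500 = -1923.1250
edge 1: (6.5,12)→(12,4.5)  cross = 6.5·4.5 − 12·12 = -114.7500; (r_i+r_j)·cross = 18.5·-114.7500 = -2122.8750
edge 2: (12,4.5)→(13,5.5)  cross = 12·5.5 − 13·4.5 = 7.5000; (r_i+r_j)·cross = 25·7.5000 = 187.5000
edge 3: (13,5.5)→(18.5,28)  cross = 13·28 − 18.5·5.5 = 262.2500; (r_i+r_j)·cross = 31.5·262.2500 = 8260.8750
edge 4: (18.5,28)→(2,38.5)  cross = 18.5·38.5 − 2·28 = 656.2500; (r_i+r_j)·cross = 20.5·656.2500 = 13453.1250
Σcross = 585.0000 → A = |Σcross|/2 = 292.5000 mm²
Σ(r_i+r_j)·cross = 17855.5000 → first moment M = |Σ|/6 = 2975.9167
R_c = M/A = 2975.9167/292.5000 = 10.1741 mm
θ = 323° = 5.637413 rad
V = θ·R_c·A = 5.637413·10.1741·292.5000 = 16776.473 mm³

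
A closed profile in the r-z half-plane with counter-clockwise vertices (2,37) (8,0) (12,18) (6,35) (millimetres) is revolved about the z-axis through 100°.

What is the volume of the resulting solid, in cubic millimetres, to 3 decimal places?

Profile (r,z), 4 vertices: (2,37) (8,0) (12,18) (6,35)
edge 0: (2,37)→(8,0)  cross = 2·0 − 8·37 = -296.0000; (r_i+r_j)·cross = 10·-296.0000 = -2960.0000
edge 1: (8,0)→(12,18)  cross = 8·18 − 12·0 = 144.0000; (r_i+r_j)·cross = 20·144.0000 = 2880.0000
edge 2: (12,18)→(6,35)  cross = 12·35 − 6·18 = 312.0000; (r_i+r_j)·cross = 18·312.0000 = 5616.0000
edge 3: (6,35)→(2,37)  cross = 6·37 − 2·35 = 152.0000; (r_i+r_j)·cross = 8·152.0000 = 1216.0000
Σcross = 312.0000 → A = |Σcross|/2 = 156.0000 mm²
Σ(r_i+r_j)·cross = 6752.0000 → first moment M = |Σ|/6 = 1125.3333
R_c = M/A = 1125.3333/156.0000 = 7.2137 mm
θ = 100° = 1.745329 rad
V = θ·R_c·A = 1.745329·7.2137·156.0000 = 1964.077 mm³

Volume = 1964.077 mm³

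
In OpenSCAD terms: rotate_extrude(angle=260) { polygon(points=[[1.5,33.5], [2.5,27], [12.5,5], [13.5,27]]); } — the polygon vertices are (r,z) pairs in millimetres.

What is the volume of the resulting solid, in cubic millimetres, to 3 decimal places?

Profile (r,z), 4 vertices: (1.5,33.5) (2.5,27) (12.5,5) (13.5,27)
edge 0: (1.5,33.5)→(2.5,27)  cross = 1.5·27 − 2.5·33.5 = -43.2500; (r_i+r_j)·cross = 4·-43.2500 = -173.0000
edge 1: (2.5,27)→(12.5,5)  cross = 2.5·5 − 12.5·27 = -325.0000; (r_i+r_j)·cross = 15·-325.0000 = -4875.0000
edge 2: (12.5,5)→(13.5,27)  cross = 12.5·27 − 13.5·5 = 270.0000; (r_i+r_j)·cross = 26·270.0000 = 7020.0000
edge 3: (13.5,27)→(1.5,33.5)  cross = 13.5·33.5 − 1.5·27 = 411.7500; (r_i+r_j)·cross = 15·411.7500 = 6176.2500
Σcross = 313.5000 → A = |Σcross|/2 = 156.7500 mm²
Σ(r_i+r_j)·cross = 8148.2500 → first moment M = |Σ|/6 = 1358.0417
R_c = M/A = 1358.0417/156.7500 = 8.6637 mm
θ = 260° = 4.537856 rad
V = θ·R_c·A = 4.537856·8.6637·156.7500 = 6162.598 mm³

Volume = 6162.598 mm³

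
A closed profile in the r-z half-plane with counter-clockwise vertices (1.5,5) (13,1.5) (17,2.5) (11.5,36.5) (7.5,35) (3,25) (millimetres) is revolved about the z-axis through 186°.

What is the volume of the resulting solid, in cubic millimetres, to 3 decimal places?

Profile (r,z), 6 vertices: (1.5,5) (13,1.5) (17,2.5) (11.5,36.5) (7.5,35) (3,25)
edge 0: (1.5,5)→(13,1.5)  cross = 1.5·1.5 − 13·5 = -62.7500; (r_i+r_j)·cross = 14.5·-62.7500 = -909.8750
edge 1: (13,1.5)→(17,2.5)  cross = 13·2.5 − 17·1.5 = 7.0000; (r_i+r_j)·cross = 30·7.0000 = 210.0000
edge 2: (17,2.5)→(11.5,36.5)  cross = 17·36.5 − 11.5·2.5 = 591.7500; (r_i+r_j)·cross = 28.5·591.7500 = 16864.8750
edge 3: (11.5,36.5)→(7.5,35)  cross = 11.5·35 − 7.5·36.5 = 128.7500; (r_i+r_j)·cross = 19·128.7500 = 2446.2500
edge 4: (7.5,35)→(3,25)  cross = 7.5·25 − 3·35 = 82.5000; (r_i+r_j)·cross = 10.5·82.5000 = 866.2500
edge 5: (3,25)→(1.5,5)  cross = 3·5 − 1.5·25 = -22.5000; (r_i+r_j)·cross = 4.5·-22.5000 = -101.2500
Σcross = 724.7500 → A = |Σcross|/2 = 362.3750 mm²
Σ(r_i+r_j)·cross = 19376.2500 → first moment M = |Σ|/6 = 3229.3750
R_c = M/A = 3229.3750/362.3750 = 8.9117 mm
θ = 186° = 3.246312 rad
V = θ·R_c·A = 3.246312·8.9117·362.3750 = 10483.560 mm³

Volume = 10483.560 mm³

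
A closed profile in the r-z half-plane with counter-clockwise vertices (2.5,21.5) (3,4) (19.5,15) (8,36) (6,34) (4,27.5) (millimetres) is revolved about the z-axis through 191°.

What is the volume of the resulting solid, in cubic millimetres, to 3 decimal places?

Profile (r,z), 6 vertices: (2.5,21.5) (3,4) (19.5,15) (8,36) (6,34) (4,27.5)
edge 0: (2.5,21.5)→(3,4)  cross = 2.5·4 − 3·21.5 = -54.5000; (r_i+r_j)·cross = 5.5·-54.5000 = -299.7500
edge 1: (3,4)→(19.5,15)  cross = 3·15 − 19.5·4 = -33.0000; (r_i+r_j)·cross = 22.5·-33.0000 = -742.5000
edge 2: (19.5,15)→(8,36)  cross = 19.5·36 − 8·15 = 582.0000; (r_i+r_j)·cross = 27.5·582.0000 = 16005.0000
edge 3: (8,36)→(6,34)  cross = 8·34 − 6·36 = 56.0000; (r_i+r_j)·cross = 14·56.0000 = 784.0000
edge 4: (6,34)→(4,27.5)  cross = 6·27.5 − 4·34 = 29.0000; (r_i+r_j)·cross = 10·29.0000 = 290.0000
edge 5: (4,27.5)→(2.5,21.5)  cross = 4·21.5 − 2.5·27.5 = 17.2500; (r_i+r_j)·cross = 6.5·17.2500 = 112.1250
Σcross = 596.7500 → A = |Σcross|/2 = 298.3750 mm²
Σ(r_i+r_j)·cross = 16148.8750 → first moment M = |Σ|/6 = 2691.4792
R_c = M/A = 2691.4792/298.3750 = 9.0205 mm
θ = 191° = 3.333579 rad
V = θ·R_c·A = 3.333579·9.0205·298.3750 = 8972.258 mm³

Volume = 8972.258 mm³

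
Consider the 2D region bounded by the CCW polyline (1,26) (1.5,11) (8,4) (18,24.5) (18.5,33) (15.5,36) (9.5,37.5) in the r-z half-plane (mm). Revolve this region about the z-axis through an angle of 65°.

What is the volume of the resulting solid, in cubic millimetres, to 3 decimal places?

Volume = 3960.485 mm³

Profile (r,z), 7 vertices: (1,26) (1.5,11) (8,4) (18,24.5) (18.5,33) (15.5,36) (9.5,37.5)
edge 0: (1,26)→(1.5,11)  cross = 1·11 − 1.5·26 = -28.0000; (r_i+r_j)·cross = 2.5·-28.0000 = -70.0000
edge 1: (1.5,11)→(8,4)  cross = 1.5·4 − 8·11 = -82.0000; (r_i+r_j)·cross = 9.5·-82.0000 = -779.0000
edge 2: (8,4)→(18,24.5)  cross = 8·24.5 − 18·4 = 124.0000; (r_i+r_j)·cross = 26·124.0000 = 3224.0000
edge 3: (18,24.5)→(18.5,33)  cross = 18·33 − 18.5·24.5 = 140.7500; (r_i+r_j)·cross = 36.5·140.7500 = 5137.3750
edge 4: (18.5,33)→(15.5,36)  cross = 18.5·36 − 15.5·33 = 154.5000; (r_i+r_j)·cross = 34·154.5000 = 5253.0000
edge 5: (15.5,36)→(9.5,37.5)  cross = 15.5·37.5 − 9.5·36 = 239.2500; (r_i+r_j)·cross = 25·239.2500 = 5981.2500
edge 6: (9.5,37.5)→(1,26)  cross = 9.5·26 − 1·37.5 = 209.5000; (r_i+r_j)·cross = 10.5·209.5000 = 2199.7500
Σcross = 758.0000 → A = |Σcross|/2 = 379.0000 mm²
Σ(r_i+r_j)·cross = 20946.3750 → first moment M = |Σ|/6 = 3491.0625
R_c = M/A = 3491.0625/379.0000 = 9.2112 mm
θ = 65° = 1.134464 rad
V = θ·R_c·A = 1.134464·9.2112·379.0000 = 3960.485 mm³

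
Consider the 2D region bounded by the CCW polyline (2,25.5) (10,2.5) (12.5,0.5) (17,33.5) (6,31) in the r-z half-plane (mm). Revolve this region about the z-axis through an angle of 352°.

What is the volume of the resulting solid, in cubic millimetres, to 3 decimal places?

Profile (r,z), 5 vertices: (2,25.5) (10,2.5) (12.5,0.5) (17,33.5) (6,31)
edge 0: (2,25.5)→(10,2.5)  cross = 2·2.5 − 10·25.5 = -250.0000; (r_i+r_j)·cross = 12·-250.0000 = -3000.0000
edge 1: (10,2.5)→(12.5,0.5)  cross = 10·0.5 − 12.5·2.5 = -26.2500; (r_i+r_j)·cross = 22.5·-26.2500 = -590.6250
edge 2: (12.5,0.5)→(17,33.5)  cross = 12.5·33.5 − 17·0.5 = 410.2500; (r_i+r_j)·cross = 29.5·410.2500 = 12102.3750
edge 3: (17,33.5)→(6,31)  cross = 17·31 − 6·33.5 = 326.0000; (r_i+r_j)·cross = 23·326.0000 = 7498.0000
edge 4: (6,31)→(2,25.5)  cross = 6·25.5 − 2·31 = 91.0000; (r_i+r_j)·cross = 8·91.0000 = 728.0000
Σcross = 551.0000 → A = |Σcross|/2 = 275.5000 mm²
Σ(r_i+r_j)·cross = 16737.7500 → first moment M = |Σ|/6 = 2789.6250
R_c = M/A = 2789.6250/275.5000 = 10.1257 mm
θ = 352° = 6.143559 rad
V = θ·R_c·A = 6.143559·10.1257·275.5000 = 17138.226 mm³

Volume = 17138.226 mm³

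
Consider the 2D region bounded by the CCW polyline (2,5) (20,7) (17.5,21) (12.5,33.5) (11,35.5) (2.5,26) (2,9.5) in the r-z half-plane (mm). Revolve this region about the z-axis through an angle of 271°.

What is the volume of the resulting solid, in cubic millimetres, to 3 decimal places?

Volume = 18324.099 mm³

Profile (r,z), 7 vertices: (2,5) (20,7) (17.5,21) (12.5,33.5) (11,35.5) (2.5,26) (2,9.5)
edge 0: (2,5)→(20,7)  cross = 2·7 − 20·5 = -86.0000; (r_i+r_j)·cross = 22·-86.0000 = -1892.0000
edge 1: (20,7)→(17.5,21)  cross = 20·21 − 17.5·7 = 297.5000; (r_i+r_j)·cross = 37.5·297.5000 = 11156.2500
edge 2: (17.5,21)→(12.5,33.5)  cross = 17.5·33.5 − 12.5·21 = 323.7500; (r_i+r_j)·cross = 30·323.7500 = 9712.5000
edge 3: (12.5,33.5)→(11,35.5)  cross = 12.5·35.5 − 11·33.5 = 75.2500; (r_i+r_j)·cross = 23.5·75.2500 = 1768.3750
edge 4: (11,35.5)→(2.5,26)  cross = 11·26 − 2.5·35.5 = 197.2500; (r_i+r_j)·cross = 13.5·197.2500 = 2662.8750
edge 5: (2.5,26)→(2,9.5)  cross = 2.5·9.5 − 2·26 = -28.2500; (r_i+r_j)·cross = 4.5·-28.2500 = -127.1250
edge 6: (2,9.5)→(2,5)  cross = 2·5 − 2·9.5 = -9.0000; (r_i+r_j)·cross = 4·-9.0000 = -36.0000
Σcross = 770.5000 → A = |Σcross|/2 = 385.2500 mm²
Σ(r_i+r_j)·cross = 23244.8750 → first moment M = |Σ|/6 = 3874.1458
R_c = M/A = 3874.1458/385.2500 = 10.0562 mm
θ = 271° = 4.729842 rad
V = θ·R_c·A = 4.729842·10.0562·385.2500 = 18324.099 mm³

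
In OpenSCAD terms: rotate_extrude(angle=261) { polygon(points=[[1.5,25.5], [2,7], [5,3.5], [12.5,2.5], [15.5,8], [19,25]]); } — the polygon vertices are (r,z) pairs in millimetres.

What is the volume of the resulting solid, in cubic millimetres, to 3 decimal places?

Volume = 13755.990 mm³

Profile (r,z), 6 vertices: (1.5,25.5) (2,7) (5,3.5) (12.5,2.5) (15.5,8) (19,25)
edge 0: (1.5,25.5)→(2,7)  cross = 1.5·7 − 2·25.5 = -40.5000; (r_i+r_j)·cross = 3.5·-40.5000 = -141.7500
edge 1: (2,7)→(5,3.5)  cross = 2·3.5 − 5·7 = -28.0000; (r_i+r_j)·cross = 7·-28.0000 = -196.0000
edge 2: (5,3.5)→(12.5,2.5)  cross = 5·2.5 − 12.5·3.5 = -31.2500; (r_i+r_j)·cross = 17.5·-31.2500 = -546.8750
edge 3: (12.5,2.5)→(15.5,8)  cross = 12.5·8 − 15.5·2.5 = 61.2500; (r_i+r_j)·cross = 28·61.2500 = 1715.0000
edge 4: (15.5,8)→(19,25)  cross = 15.5·25 − 19·8 = 235.5000; (r_i+r_j)·cross = 34.5·235.5000 = 8124.7500
edge 5: (19,25)→(1.5,25.5)  cross = 19·25.5 − 1.5·25 = 447.0000; (r_i+r_j)·cross = 20.5·447.0000 = 9163.5000
Σcross = 644.0000 → A = |Σcross|/2 = 322.0000 mm²
Σ(r_i+r_j)·cross = 18118.6250 → first moment M = |Σ|/6 = 3019.7708
R_c = M/A = 3019.7708/322.0000 = 9.3782 mm
θ = 261° = 4.555309 rad
V = θ·R_c·A = 4.555309·9.3782·322.0000 = 13755.990 mm³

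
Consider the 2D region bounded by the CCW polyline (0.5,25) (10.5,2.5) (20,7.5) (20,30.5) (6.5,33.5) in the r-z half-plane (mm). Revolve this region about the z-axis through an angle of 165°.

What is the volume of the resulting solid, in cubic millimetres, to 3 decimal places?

Profile (r,z), 5 vertices: (0.5,25) (10.5,2.5) (20,7.5) (20,30.5) (6.5,33.5)
edge 0: (0.5,25)→(10.5,2.5)  cross = 0.5·2.5 − 10.5·25 = -261.2500; (r_i+r_j)·cross = 11·-261.2500 = -2873.7500
edge 1: (10.5,2.5)→(20,7.5)  cross = 10.5·7.5 − 20·2.5 = 28.7500; (r_i+r_j)·cross = 30.5·28.7500 = 876.8750
edge 2: (20,7.5)→(20,30.5)  cross = 20·30.5 − 20·7.5 = 460.0000; (r_i+r_j)·cross = 40·460.0000 = 18400.0000
edge 3: (20,30.5)→(6.5,33.5)  cross = 20·33.5 − 6.5·30.5 = 471.7500; (r_i+r_j)·cross = 26.5·471.7500 = 12501.3750
edge 4: (6.5,33.5)→(0.5,25)  cross = 6.5·25 − 0.5·33.5 = 145.7500; (r_i+r_j)·cross = 7·145.7500 = 1020.2500
Σcross = 845.0000 → A = |Σcross|/2 = 422.5000 mm²
Σ(r_i+r_j)·cross = 29924.7500 → first moment M = |Σ|/6 = 4987.4583
R_c = M/A = 4987.4583/422.5000 = 11.8046 mm
θ = 165° = 2.879793 rad
V = θ·R_c·A = 2.879793·11.8046·422.5000 = 14362.849 mm³

Volume = 14362.849 mm³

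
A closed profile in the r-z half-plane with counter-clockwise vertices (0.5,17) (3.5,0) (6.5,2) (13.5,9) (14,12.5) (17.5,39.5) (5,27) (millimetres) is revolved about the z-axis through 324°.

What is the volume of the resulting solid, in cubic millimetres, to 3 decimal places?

Volume = 17668.867 mm³

Profile (r,z), 7 vertices: (0.5,17) (3.5,0) (6.5,2) (13.5,9) (14,12.5) (17.5,39.5) (5,27)
edge 0: (0.5,17)→(3.5,0)  cross = 0.5·0 − 3.5·17 = -59.5000; (r_i+r_j)·cross = 4·-59.5000 = -238.0000
edge 1: (3.5,0)→(6.5,2)  cross = 3.5·2 − 6.5·0 = 7.0000; (r_i+r_j)·cross = 10·7.0000 = 70.0000
edge 2: (6.5,2)→(13.5,9)  cross = 6.5·9 − 13.5·2 = 31.5000; (r_i+r_j)·cross = 20·31.5000 = 630.0000
edge 3: (13.5,9)→(14,12.5)  cross = 13.5·12.5 − 14·9 = 42.7500; (r_i+r_j)·cross = 27.5·42.7500 = 1175.6250
edge 4: (14,12.5)→(17.5,39.5)  cross = 14·39.5 − 17.5·12.5 = 334.2500; (r_i+r_j)·cross = 31.5·334.2500 = 10528.8750
edge 5: (17.5,39.5)→(5,27)  cross = 17.5·27 − 5·39.5 = 275.0000; (r_i+r_j)·cross = 22.5·275.0000 = 6187.5000
edge 6: (5,27)→(0.5,17)  cross = 5·17 − 0.5·27 = 71.5000; (r_i+r_j)·cross = 5.5·71.5000 = 393.2500
Σcross = 702.5000 → A = |Σcross|/2 = 351.2500 mm²
Σ(r_i+r_j)·cross = 18747.2500 → first moment M = |Σ|/6 = 3124.5417
R_c = M/A = 3124.5417/351.2500 = 8.8955 mm
θ = 324° = 5.654867 rad
V = θ·R_c·A = 5.654867·8.8955·351.2500 = 17668.867 mm³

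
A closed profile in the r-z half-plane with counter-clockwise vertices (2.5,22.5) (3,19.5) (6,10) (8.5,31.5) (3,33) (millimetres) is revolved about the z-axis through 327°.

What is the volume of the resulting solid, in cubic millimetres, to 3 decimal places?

Volume = 2547.682 mm³

Profile (r,z), 5 vertices: (2.5,22.5) (3,19.5) (6,10) (8.5,31.5) (3,33)
edge 0: (2.5,22.5)→(3,19.5)  cross = 2.5·19.5 − 3·22.5 = -18.7500; (r_i+r_j)·cross = 5.5·-18.7500 = -103.1250
edge 1: (3,19.5)→(6,10)  cross = 3·10 − 6·19.5 = -87.0000; (r_i+r_j)·cross = 9·-87.0000 = -783.0000
edge 2: (6,10)→(8.5,31.5)  cross = 6·31.5 − 8.5·10 = 104.0000; (r_i+r_j)·cross = 14.5·104.0000 = 1508.0000
edge 3: (8.5,31.5)→(3,33)  cross = 8.5·33 − 3·31.5 = 186.0000; (r_i+r_j)·cross = 11.5·186.0000 = 2139.0000
edge 4: (3,33)→(2.5,22.5)  cross = 3·22.5 − 2.5·33 = -15.0000; (r_i+r_j)·cross = 5.5·-15.0000 = -82.5000
Σcross = 169.2500 → A = |Σcross|/2 = 84.6250 mm²
Σ(r_i+r_j)·cross = 2678.3750 → first moment M = |Σ|/6 = 446.3958
R_c = M/A = 446.3958/84.6250 = 5.2750 mm
θ = 327° = 5.707227 rad
V = θ·R_c·A = 5.707227·5.2750·84.6250 = 2547.682 mm³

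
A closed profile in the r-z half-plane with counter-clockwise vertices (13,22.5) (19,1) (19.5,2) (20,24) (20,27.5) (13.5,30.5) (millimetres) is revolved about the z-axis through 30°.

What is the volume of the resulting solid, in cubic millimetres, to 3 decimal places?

Profile (r,z), 6 vertices: (13,22.5) (19,1) (19.5,2) (20,24) (20,27.5) (13.5,30.5)
edge 0: (13,22.5)→(19,1)  cross = 13·1 − 19·22.5 = -414.5000; (r_i+r_j)·cross = 32·-414.5000 = -13264.0000
edge 1: (19,1)→(19.5,2)  cross = 19·2 − 19.5·1 = 18.5000; (r_i+r_j)·cross = 38.5·18.5000 = 712.2500
edge 2: (19.5,2)→(20,24)  cross = 19.5·24 − 20·2 = 428.0000; (r_i+r_j)·cross = 39.5·428.0000 = 16906.0000
edge 3: (20,24)→(20,27.5)  cross = 20·27.5 − 20·24 = 70.0000; (r_i+r_j)·cross = 40·70.0000 = 2800.0000
edge 4: (20,27.5)→(13.5,30.5)  cross = 20·30.5 − 13.5·27.5 = 238.7500; (r_i+r_j)·cross = 33.5·238.7500 = 7998.1250
edge 5: (13.5,30.5)→(13,22.5)  cross = 13.5·22.5 − 13·30.5 = -92.7500; (r_i+r_j)·cross = 26.5·-92.7500 = -2457.8750
Σcross = 248.0000 → A = |Σcross|/2 = 124.0000 mm²
Σ(r_i+r_j)·cross = 12694.5000 → first moment M = |Σ|/6 = 2115.7500
R_c = M/A = 2115.7500/124.0000 = 17.0625 mm
θ = 30° = 0.523599 rad
V = θ·R_c·A = 0.523599·17.0625·124.0000 = 1107.804 mm³

Volume = 1107.804 mm³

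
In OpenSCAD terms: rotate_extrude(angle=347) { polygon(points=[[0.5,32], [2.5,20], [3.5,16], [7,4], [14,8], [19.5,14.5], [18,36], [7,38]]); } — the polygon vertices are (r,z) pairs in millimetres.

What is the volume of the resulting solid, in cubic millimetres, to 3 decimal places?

Profile (r,z), 8 vertices: (0.5,32) (2.5,20) (3.5,16) (7,4) (14,8) (19.5,14.5) (18,36) (7,38)
edge 0: (0.5,32)→(2.5,20)  cross = 0.5·20 − 2.5·32 = -70.0000; (r_i+r_j)·cross = 3·-70.0000 = -210.0000
edge 1: (2.5,20)→(3.5,16)  cross = 2.5·16 − 3.5·20 = -30.0000; (r_i+r_j)·cross = 6·-30.0000 = -180.0000
edge 2: (3.5,16)→(7,4)  cross = 3.5·4 − 7·16 = -98.0000; (r_i+r_j)·cross = 10.5·-98.0000 = -1029.0000
edge 3: (7,4)→(14,8)  cross = 7·8 − 14·4 = 0.0000; (r_i+r_j)·cross = 21·0.0000 = 0.0000
edge 4: (14,8)→(19.5,14.5)  cross = 14·14.5 − 19.5·8 = 47.0000; (r_i+r_j)·cross = 33.5·47.0000 = 1574.5000
edge 5: (19.5,14.5)→(18,36)  cross = 19.5·36 − 18·14.5 = 441.0000; (r_i+r_j)·cross = 37.5·441.0000 = 16537.5000
edge 6: (18,36)→(7,38)  cross = 18·38 − 7·36 = 432.0000; (r_i+r_j)·cross = 25·432.0000 = 10800.0000
edge 7: (7,38)→(0.5,32)  cross = 7·32 − 0.5·38 = 205.0000; (r_i+r_j)·cross = 7.5·205.0000 = 1537.5000
Σcross = 927.0000 → A = |Σcross|/2 = 463.5000 mm²
Σ(r_i+r_j)·cross = 29030.5000 → first moment M = |Σ|/6 = 4838.4167
R_c = M/A = 4838.4167/463.5000 = 10.4389 mm
θ = 347° = 6.056293 rad
V = θ·R_c·A = 6.056293·10.4389·463.5000 = 29302.867 mm³

Volume = 29302.867 mm³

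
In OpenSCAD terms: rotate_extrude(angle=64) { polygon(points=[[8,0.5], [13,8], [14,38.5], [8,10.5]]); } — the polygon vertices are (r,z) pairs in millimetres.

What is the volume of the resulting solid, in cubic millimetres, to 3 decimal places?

Profile (r,z), 4 vertices: (8,0.5) (13,8) (14,38.5) (8,10.5)
edge 0: (8,0.5)→(13,8)  cross = 8·8 − 13·0.5 = 57.5000; (r_i+r_j)·cross = 21·57.5000 = 1207.5000
edge 1: (13,8)→(14,38.5)  cross = 13·38.5 − 14·8 = 388.5000; (r_i+r_j)·cross = 27·388.5000 = 10489.5000
edge 2: (14,38.5)→(8,10.5)  cross = 14·10.5 − 8·38.5 = -161.0000; (r_i+r_j)·cross = 22·-161.0000 = -3542.0000
edge 3: (8,10.5)→(8,0.5)  cross = 8·0.5 − 8·10.5 = -80.0000; (r_i+r_j)·cross = 16·-80.0000 = -1280.0000
Σcross = 205.0000 → A = |Σcross|/2 = 102.5000 mm²
Σ(r_i+r_j)·cross = 6875.0000 → first moment M = |Σ|/6 = 1145.8333
R_c = M/A = 1145.8333/102.5000 = 11.1789 mm
θ = 64° = 1.117011 rad
V = θ·R_c·A = 1.117011·11.1789·102.5000 = 1279.908 mm³

Volume = 1279.908 mm³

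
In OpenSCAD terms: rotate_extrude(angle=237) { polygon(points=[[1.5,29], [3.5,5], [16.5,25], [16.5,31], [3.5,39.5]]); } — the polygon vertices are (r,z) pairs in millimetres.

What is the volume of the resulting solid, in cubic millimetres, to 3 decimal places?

Profile (r,z), 5 vertices: (1.5,29) (3.5,5) (16.5,25) (16.5,31) (3.5,39.5)
edge 0: (1.5,29)→(3.5,5)  cross = 1.5·5 − 3.5·29 = -94.0000; (r_i+r_j)·cross = 5·-94.0000 = -470.0000
edge 1: (3.5,5)→(16.5,25)  cross = 3.5·25 − 16.5·5 = 5.0000; (r_i+r_j)·cross = 20·5.0000 = 100.0000
edge 2: (16.5,25)→(16.5,31)  cross = 16.5·31 − 16.5·25 = 99.0000; (r_i+r_j)·cross = 33·99.0000 = 3267.0000
edge 3: (16.5,31)→(3.5,39.5)  cross = 16.5·39.5 − 3.5·31 = 543.2500; (r_i+r_j)·cross = 20·543.2500 = 10865.0000
edge 4: (3.5,39.5)→(1.5,29)  cross = 3.5·29 − 1.5·39.5 = 42.2500; (r_i+r_j)·cross = 5·42.2500 = 211.2500
Σcross = 595.5000 → A = |Σcross|/2 = 297.7500 mm²
Σ(r_i+r_j)·cross = 13973.2500 → first moment M = |Σ|/6 = 2328.8750
R_c = M/A = 2328.8750/297.7500 = 7.8216 mm
θ = 237° = 4.136430 rad
V = θ·R_c·A = 4.136430·7.8216·297.7500 = 9633.229 mm³

Volume = 9633.229 mm³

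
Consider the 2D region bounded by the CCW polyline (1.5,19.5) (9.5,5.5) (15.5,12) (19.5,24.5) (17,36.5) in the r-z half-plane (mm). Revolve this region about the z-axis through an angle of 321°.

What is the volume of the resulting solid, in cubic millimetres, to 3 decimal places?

Volume = 18459.793 mm³

Profile (r,z), 5 vertices: (1.5,19.5) (9.5,5.5) (15.5,12) (19.5,24.5) (17,36.5)
edge 0: (1.5,19.5)→(9.5,5.5)  cross = 1.5·5.5 − 9.5·19.5 = -177.0000; (r_i+r_j)·cross = 11·-177.0000 = -1947.0000
edge 1: (9.5,5.5)→(15.5,12)  cross = 9.5·12 − 15.5·5.5 = 28.7500; (r_i+r_j)·cross = 25·28.7500 = 718.7500
edge 2: (15.5,12)→(19.5,24.5)  cross = 15.5·24.5 − 19.5·12 = 145.7500; (r_i+r_j)·cross = 35·145.7500 = 5101.2500
edge 3: (19.5,24.5)→(17,36.5)  cross = 19.5·36.5 − 17·24.5 = 295.2500; (r_i+r_j)·cross = 36.5·295.2500 = 10776.6250
edge 4: (17,36.5)→(1.5,19.5)  cross = 17·19.5 − 1.5·36.5 = 276.7500; (r_i+r_j)·cross = 18.5·276.7500 = 5119.8750
Σcross = 569.5000 → A = |Σcross|/2 = 284.7500 mm²
Σ(r_i+r_j)·cross = 19769.5000 → first moment M = |Σ|/6 = 3294.9167
R_c = M/A = 3294.9167/284.7500 = 11.5713 mm
θ = 321° = 5.602507 rad
V = θ·R_c·A = 5.602507·11.5713·284.7500 = 18459.793 mm³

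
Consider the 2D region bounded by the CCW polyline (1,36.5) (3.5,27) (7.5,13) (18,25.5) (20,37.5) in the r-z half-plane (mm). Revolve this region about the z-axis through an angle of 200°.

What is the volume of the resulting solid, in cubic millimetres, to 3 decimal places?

Volume = 10205.522 mm³

Profile (r,z), 5 vertices: (1,36.5) (3.5,27) (7.5,13) (18,25.5) (20,37.5)
edge 0: (1,36.5)→(3.5,27)  cross = 1·27 − 3.5·36.5 = -100.7500; (r_i+r_j)·cross = 4.5·-100.7500 = -453.3750
edge 1: (3.5,27)→(7.5,13)  cross = 3.5·13 − 7.5·27 = -157.0000; (r_i+r_j)·cross = 11·-157.0000 = -1727.0000
edge 2: (7.5,13)→(18,25.5)  cross = 7.5·25.5 − 18·13 = -42.7500; (r_i+r_j)·cross = 25.5·-42.7500 = -1090.1250
edge 3: (18,25.5)→(20,37.5)  cross = 18·37.5 − 20·25.5 = 165.0000; (r_i+r_j)·cross = 38·165.0000 = 6270.0000
edge 4: (20,37.5)→(1,36.5)  cross = 20·36.5 − 1·37.5 = 692.5000; (r_i+r_j)·cross = 21·692.5000 = 14542.5000
Σcross = 557.0000 → A = |Σcross|/2 = 278.5000 mm²
Σ(r_i+r_j)·cross = 17542.0000 → first moment M = |Σ|/6 = 2923.6667
R_c = M/A = 2923.6667/278.5000 = 10.4979 mm
θ = 200° = 3.490659 rad
V = θ·R_c·A = 3.490659·10.4979·278.5000 = 10205.522 mm³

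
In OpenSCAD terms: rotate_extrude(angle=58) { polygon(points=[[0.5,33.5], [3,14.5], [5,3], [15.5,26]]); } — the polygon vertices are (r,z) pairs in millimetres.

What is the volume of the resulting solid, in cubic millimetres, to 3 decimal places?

Profile (r,z), 4 vertices: (0.5,33.5) (3,14.5) (5,3) (15.5,26)
edge 0: (0.5,33.5)→(3,14.5)  cross = 0.5·14.5 − 3·33.5 = -93.2500; (r_i+r_j)·cross = 3.5·-93.2500 = -326.3750
edge 1: (3,14.5)→(5,3)  cross = 3·3 − 5·14.5 = -63.5000; (r_i+r_j)·cross = 8·-63.5000 = -508.0000
edge 2: (5,3)→(15.5,26)  cross = 5·26 − 15.5·3 = 83.5000; (r_i+r_j)·cross = 20.5·83.5000 = 1711.7500
edge 3: (15.5,26)→(0.5,33.5)  cross = 15.5·33.5 − 0.5·26 = 506.2500; (r_i+r_j)·cross = 16·506.2500 = 8100.0000
Σcross = 433.0000 → A = |Σcross|/2 = 216.5000 mm²
Σ(r_i+r_j)·cross = 8977.3750 → first moment M = |Σ|/6 = 1496.2292
R_c = M/A = 1496.2292/216.5000 = 6.9110 mm
θ = 58° = 1.012291 rad
V = θ·R_c·A = 1.012291·6.9110·216.5000 = 1514.619 mm³

Volume = 1514.619 mm³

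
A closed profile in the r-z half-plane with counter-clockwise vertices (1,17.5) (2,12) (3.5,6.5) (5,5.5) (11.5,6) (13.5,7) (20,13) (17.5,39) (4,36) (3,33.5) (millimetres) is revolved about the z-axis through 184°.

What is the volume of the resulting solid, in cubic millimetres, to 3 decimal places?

Volume = 16835.661 mm³

Profile (r,z), 10 vertices: (1,17.5) (2,12) (3.5,6.5) (5,5.5) (11.5,6) (13.5,7) (20,13) (17.5,39) (4,36) (3,33.5)
edge 0: (1,17.5)→(2,12)  cross = 1·12 − 2·17.5 = -23.0000; (r_i+r_j)·cross = 3·-23.0000 = -69.0000
edge 1: (2,12)→(3.5,6.5)  cross = 2·6.5 − 3.5·12 = -29.0000; (r_i+r_j)·cross = 5.5·-29.0000 = -159.5000
edge 2: (3.5,6.5)→(5,5.5)  cross = 3.5·5.5 − 5·6.5 = -13.2500; (r_i+r_j)·cross = 8.5·-13.2500 = -112.6250
edge 3: (5,5.5)→(11.5,6)  cross = 5·6 − 11.5·5.5 = -33.2500; (r_i+r_j)·cross = 16.5·-33.2500 = -548.6250
edge 4: (11.5,6)→(13.5,7)  cross = 11.5·7 − 13.5·6 = -0.5000; (r_i+r_j)·cross = 25·-0.5000 = -12.5000
edge 5: (13.5,7)→(20,13)  cross = 13.5·13 − 20·7 = 35.5000; (r_i+r_j)·cross = 33.5·35.5000 = 1189.2500
edge 6: (20,13)→(17.5,39)  cross = 20·39 − 17.5·13 = 552.5000; (r_i+r_j)·cross = 37.5·552.5000 = 20718.7500
edge 7: (17.5,39)→(4,36)  cross = 17.5·36 − 4·39 = 474.0000; (r_i+r_j)·cross = 21.5·474.0000 = 10191.0000
edge 8: (4,36)→(3,33.5)  cross = 4·33.5 − 3·36 = 26.0000; (r_i+r_j)·cross = 7·26.0000 = 182.0000
edge 9: (3,33.5)→(1,17.5)  cross = 3·17.5 − 1·33.5 = 19.0000; (r_i+r_j)·cross = 4·19.0000 = 76.0000
Σcross = 1008.0000 → A = |Σcross|/2 = 504.0000 mm²
Σ(r_i+r_j)·cross = 31454.7500 → first moment M = |Σ|/6 = 5242.4583
R_c = M/A = 5242.4583/504.0000 = 10.4017 mm
θ = 184° = 3.211406 rad
V = θ·R_c·A = 3.211406·10.4017·504.0000 = 16835.661 mm³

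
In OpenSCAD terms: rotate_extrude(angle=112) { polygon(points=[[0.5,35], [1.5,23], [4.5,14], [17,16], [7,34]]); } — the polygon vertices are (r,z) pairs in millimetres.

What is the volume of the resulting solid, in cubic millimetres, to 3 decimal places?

Volume = 2850.053 mm³

Profile (r,z), 5 vertices: (0.5,35) (1.5,23) (4.5,14) (17,16) (7,34)
edge 0: (0.5,35)→(1.5,23)  cross = 0.5·23 − 1.5·35 = -41.0000; (r_i+r_j)·cross = 2·-41.0000 = -82.0000
edge 1: (1.5,23)→(4.5,14)  cross = 1.5·14 − 4.5·23 = -82.5000; (r_i+r_j)·cross = 6·-82.5000 = -495.0000
edge 2: (4.5,14)→(17,16)  cross = 4.5·16 − 17·14 = -166.0000; (r_i+r_j)·cross = 21.5·-166.0000 = -3569.0000
edge 3: (17,16)→(7,34)  cross = 17·34 − 7·16 = 466.0000; (r_i+r_j)·cross = 24·466.0000 = 11184.0000
edge 4: (7,34)→(0.5,35)  cross = 7·35 − 0.5·34 = 228.0000; (r_i+r_j)·cross = 7.5·228.0000 = 1710.0000
Σcross = 404.5000 → A = |Σcross|/2 = 202.2500 mm²
Σ(r_i+r_j)·cross = 8748.0000 → first moment M = |Σ|/6 = 1458.0000
R_c = M/A = 1458.0000/202.2500 = 7.2089 mm
θ = 112° = 1.954769 rad
V = θ·R_c·A = 1.954769·7.2089·202.2500 = 2850.053 mm³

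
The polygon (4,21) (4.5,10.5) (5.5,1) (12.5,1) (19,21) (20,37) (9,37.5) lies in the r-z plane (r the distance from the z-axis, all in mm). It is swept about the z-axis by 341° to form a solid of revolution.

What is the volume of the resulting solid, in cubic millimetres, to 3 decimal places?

Profile (r,z), 7 vertices: (4,21) (4.5,10.5) (5.5,1) (12.5,1) (19,21) (20,37) (9,37.5)
edge 0: (4,21)→(4.5,10.5)  cross = 4·10.5 − 4.5·21 = -52.5000; (r_i+r_j)·cross = 8.5·-52.5000 = -446.2500
edge 1: (4.5,10.5)→(5.5,1)  cross = 4.5·1 − 5.5·10.5 = -53.2500; (r_i+r_j)·cross = 10·-53.2500 = -532.5000
edge 2: (5.5,1)→(12.5,1)  cross = 5.5·1 − 12.5·1 = -7.0000; (r_i+r_j)·cross = 18·-7.0000 = -126.0000
edge 3: (12.5,1)→(19,21)  cross = 12.5·21 − 19·1 = 243.5000; (r_i+r_j)·cross = 31.5·243.5000 = 7670.2500
edge 4: (19,21)→(20,37)  cross = 19·37 − 20·21 = 283.0000; (r_i+r_j)·cross = 39·283.0000 = 11037.0000
edge 5: (20,37)→(9,37.5)  cross = 20·37.5 − 9·37 = 417.0000; (r_i+r_j)·cross = 29·417.0000 = 12093.0000
edge 6: (9,37.5)→(4,21)  cross = 9·21 − 4·37.5 = 39.0000; (r_i+r_j)·cross = 13·39.0000 = 507.0000
Σcross = 869.7500 → A = |Σcross|/2 = 434.8750 mm²
Σ(r_i+r_j)·cross = 30202.5000 → first moment M = |Σ|/6 = 5033.7500
R_c = M/A = 5033.7500/434.8750 = 11.5752 mm
θ = 341° = 5.951573 rad
V = θ·R_c·A = 5.951573·11.5752·434.8750 = 29958.729 mm³

Volume = 29958.729 mm³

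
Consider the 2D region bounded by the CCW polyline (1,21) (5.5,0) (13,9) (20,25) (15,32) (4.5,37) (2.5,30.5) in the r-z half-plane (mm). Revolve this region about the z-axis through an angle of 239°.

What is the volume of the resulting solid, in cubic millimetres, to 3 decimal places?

Profile (r,z), 7 vertices: (1,21) (5.5,0) (13,9) (20,25) (15,32) (4.5,37) (2.5,30.5)
edge 0: (1,21)→(5.5,0)  cross = 1·0 − 5.5·21 = -115.5000; (r_i+r_j)·cross = 6.5·-115.5000 = -750.7500
edge 1: (5.5,0)→(13,9)  cross = 5.5·9 − 13·0 = 49.5000; (r_i+r_j)·cross = 18.5·49.5000 = 915.7500
edge 2: (13,9)→(20,25)  cross = 13·25 − 20·9 = 145.0000; (r_i+r_j)·cross = 33·145.0000 = 4785.0000
edge 3: (20,25)→(15,32)  cross = 20·32 − 15·25 = 265.0000; (r_i+r_j)·cross = 35·265.0000 = 9275.0000
edge 4: (15,32)→(4.5,37)  cross = 15·37 − 4.5·32 = 411.0000; (r_i+r_j)·cross = 19.5·411.0000 = 8014.5000
edge 5: (4.5,37)→(2.5,30.5)  cross = 4.5·30.5 − 2.5·37 = 44.7500; (r_i+r_j)·cross = 7·44.7500 = 313.2500
edge 6: (2.5,30.5)→(1,21)  cross = 2.5·21 − 1·30.5 = 22.0000; (r_i+r_j)·cross = 3.5·22.0000 = 77.0000
Σcross = 821.7500 → A = |Σcross|/2 = 410.8750 mm²
Σ(r_i+r_j)·cross = 22629.7500 → first moment M = |Σ|/6 = 3771.6250
R_c = M/A = 3771.6250/410.8750 = 9.1795 mm
θ = 239° = 4.171337 rad
V = θ·R_c·A = 4.171337·9.1795·410.8750 = 15732.719 mm³

Volume = 15732.719 mm³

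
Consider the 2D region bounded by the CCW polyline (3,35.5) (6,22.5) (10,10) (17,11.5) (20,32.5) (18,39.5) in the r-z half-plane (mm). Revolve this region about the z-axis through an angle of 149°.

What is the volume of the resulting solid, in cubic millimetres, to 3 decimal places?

Volume = 10930.289 mm³

Profile (r,z), 6 vertices: (3,35.5) (6,22.5) (10,10) (17,11.5) (20,32.5) (18,39.5)
edge 0: (3,35.5)→(6,22.5)  cross = 3·22.5 − 6·35.5 = -145.5000; (r_i+r_j)·cross = 9·-145.5000 = -1309.5000
edge 1: (6,22.5)→(10,10)  cross = 6·10 − 10·22.5 = -165.0000; (r_i+r_j)·cross = 16·-165.0000 = -2640.0000
edge 2: (10,10)→(17,11.5)  cross = 10·11.5 − 17·10 = -55.0000; (r_i+r_j)·cross = 27·-55.0000 = -1485.0000
edge 3: (17,11.5)→(20,32.5)  cross = 17·32.5 − 20·11.5 = 322.5000; (r_i+r_j)·cross = 37·322.5000 = 11932.5000
edge 4: (20,32.5)→(18,39.5)  cross = 20·39.5 − 18·32.5 = 205.0000; (r_i+r_j)·cross = 38·205.0000 = 7790.0000
edge 5: (18,39.5)→(3,35.5)  cross = 18·35.5 − 3·39.5 = 520.5000; (r_i+r_j)·cross = 21·520.5000 = 10930.5000
Σcross = 682.5000 → A = |Σcross|/2 = 341.2500 mm²
Σ(r_i+r_j)·cross = 25218.5000 → first moment M = |Σ|/6 = 4203.0833
R_c = M/A = 4203.0833/341.2500 = 12.3167 mm
θ = 149° = 2.600541 rad
V = θ·R_c·A = 2.600541·12.3167·341.2500 = 10930.289 mm³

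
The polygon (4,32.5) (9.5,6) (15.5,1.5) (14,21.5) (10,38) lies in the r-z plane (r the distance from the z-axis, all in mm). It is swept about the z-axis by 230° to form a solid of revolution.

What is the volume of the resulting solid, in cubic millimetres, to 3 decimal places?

Profile (r,z), 5 vertices: (4,32.5) (9.5,6) (15.5,1.5) (14,21.5) (10,38)
edge 0: (4,32.5)→(9.5,6)  cross = 4·6 − 9.5·32.5 = -284.7500; (r_i+r_j)·cross = 13.5·-284.7500 = -3844.1250
edge 1: (9.5,6)→(15.5,1.5)  cross = 9.5·1.5 − 15.5·6 = -78.7500; (r_i+r_j)·cross = 25·-78.7500 = -1968.7500
edge 2: (15.5,1.5)→(14,21.5)  cross = 15.5·21.5 − 14·1.5 = 312.2500; (r_i+r_j)·cross = 29.5·312.2500 = 9211.3750
edge 3: (14,21.5)→(10,38)  cross = 14·38 − 10·21.5 = 317.0000; (r_i+r_j)·cross = 24·317.0000 = 7608.0000
edge 4: (10,38)→(4,32.5)  cross = 10·32.5 − 4·38 = 173.0000; (r_i+r_j)·cross = 14·173.0000 = 2422.0000
Σcross = 438.7500 → A = |Σcross|/2 = 219.3750 mm²
Σ(r_i+r_j)·cross = 13428.5000 → first moment M = |Σ|/6 = 2238.0833
R_c = M/A = 2238.0833/219.3750 = 10.2021 mm
θ = 230° = 4.014257 rad
V = θ·R_c·A = 4.014257·10.2021·219.3750 = 8984.242 mm³

Volume = 8984.242 mm³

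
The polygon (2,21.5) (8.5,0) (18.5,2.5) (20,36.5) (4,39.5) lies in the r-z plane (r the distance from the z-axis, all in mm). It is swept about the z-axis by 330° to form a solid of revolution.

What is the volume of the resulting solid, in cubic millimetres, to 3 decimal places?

Profile (r,z), 5 vertices: (2,21.5) (8.5,0) (18.5,2.5) (20,36.5) (4,39.5)
edge 0: (2,21.5)→(8.5,0)  cross = 2·0 − 8.5·21.5 = -182.7500; (r_i+r_j)·cross = 10.5·-182.7500 = -1918.8750
edge 1: (8.5,0)→(18.5,2.5)  cross = 8.5·2.5 − 18.5·0 = 21.2500; (r_i+r_j)·cross = 27·21.2500 = 573.7500
edge 2: (18.5,2.5)→(20,36.5)  cross = 18.5·36.5 − 20·2.5 = 625.2500; (r_i+r_j)·cross = 38.5·625.2500 = 24072.1250
edge 3: (20,36.5)→(4,39.5)  cross = 20·39.5 − 4·36.5 = 644.0000; (r_i+r_j)·cross = 24·644.0000 = 15456.0000
edge 4: (4,39.5)→(2,21.5)  cross = 4·21.5 − 2·39.5 = 7.0000; (r_i+r_j)·cross = 6·7.0000 = 42.0000
Σcross = 1114.7500 → A = |Σcross|/2 = 557.3750 mm²
Σ(r_i+r_j)·cross = 38225.0000 → first moment M = |Σ|/6 = 6370.8333
R_c = M/A = 6370.8333/557.3750 = 11.4301 mm
θ = 330° = 5.759587 rad
V = θ·R_c·A = 5.759587·11.4301·557.3750 = 36693.366 mm³

Volume = 36693.366 mm³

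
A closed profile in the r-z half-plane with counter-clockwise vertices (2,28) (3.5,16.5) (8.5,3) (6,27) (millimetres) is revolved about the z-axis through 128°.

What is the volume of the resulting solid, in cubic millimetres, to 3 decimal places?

Profile (r,z), 4 vertices: (2,28) (3.5,16.5) (8.5,3) (6,27)
edge 0: (2,28)→(3.5,16.5)  cross = 2·16.5 − 3.5·28 = -65.0000; (r_i+r_j)·cross = 5.5·-65.0000 = -357.5000
edge 1: (3.5,16.5)→(8.5,3)  cross = 3.5·3 − 8.5·16.5 = -129.7500; (r_i+r_j)·cross = 12·-129.7500 = -1557.0000
edge 2: (8.5,3)→(6,27)  cross = 8.5·27 − 6·3 = 211.5000; (r_i+r_j)·cross = 14.5·211.5000 = 3066.7500
edge 3: (6,27)→(2,28)  cross = 6·28 − 2·27 = 114.0000; (r_i+r_j)·cross = 8·114.0000 = 912.0000
Σcross = 130.7500 → A = |Σcross|/2 = 65.3750 mm²
Σ(r_i+r_j)·cross = 2064.2500 → first moment M = |Σ|/6 = 344.0417
R_c = M/A = 344.0417/65.3750 = 5.2626 mm
θ = 128° = 2.234021 rad
V = θ·R_c·A = 2.234021·5.2626·65.3750 = 768.596 mm³

Volume = 768.596 mm³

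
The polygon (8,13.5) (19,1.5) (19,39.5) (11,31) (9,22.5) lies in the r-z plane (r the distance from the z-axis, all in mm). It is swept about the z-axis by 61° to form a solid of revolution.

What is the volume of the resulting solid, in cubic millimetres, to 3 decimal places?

Profile (r,z), 5 vertices: (8,13.5) (19,1.5) (19,39.5) (11,31) (9,22.5)
edge 0: (8,13.5)→(19,1.5)  cross = 8·1.5 − 19·13.5 = -244.5000; (r_i+r_j)·cross = 27·-244.5000 = -6601.5000
edge 1: (19,1.5)→(19,39.5)  cross = 19·39.5 − 19·1.5 = 722.0000; (r_i+r_j)·cross = 38·722.0000 = 27436.0000
edge 2: (19,39.5)→(11,31)  cross = 19·31 − 11·39.5 = 154.5000; (r_i+r_j)·cross = 30·154.5000 = 4635.0000
edge 3: (11,31)→(9,22.5)  cross = 11·22.5 − 9·31 = -31.5000; (r_i+r_j)·cross = 20·-31.5000 = -630.0000
edge 4: (9,22.5)→(8,13.5)  cross = 9·13.5 − 8·22.5 = -58.5000; (r_i+r_j)·cross = 17·-58.5000 = -994.5000
Σcross = 542.0000 → A = |Σcross|/2 = 271.0000 mm²
Σ(r_i+r_j)·cross = 23845.0000 → first moment M = |Σ|/6 = 3974.1667
R_c = M/A = 3974.1667/271.0000 = 14.6648 mm
θ = 61° = 1.064651 rad
V = θ·R_c·A = 1.064651·14.6648·271.0000 = 4231.100 mm³

Volume = 4231.100 mm³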